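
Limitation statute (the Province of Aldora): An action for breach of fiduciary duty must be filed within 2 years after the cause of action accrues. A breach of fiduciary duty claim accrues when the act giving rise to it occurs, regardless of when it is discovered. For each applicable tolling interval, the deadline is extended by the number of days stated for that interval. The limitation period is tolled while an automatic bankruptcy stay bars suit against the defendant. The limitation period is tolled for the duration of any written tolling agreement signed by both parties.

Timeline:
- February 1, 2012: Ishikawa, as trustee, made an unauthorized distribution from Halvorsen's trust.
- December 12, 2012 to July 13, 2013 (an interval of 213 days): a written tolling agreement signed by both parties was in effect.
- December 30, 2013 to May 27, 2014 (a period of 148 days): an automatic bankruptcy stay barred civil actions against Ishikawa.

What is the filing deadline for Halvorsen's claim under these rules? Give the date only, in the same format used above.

The cause of action accrued on February 1, 2012, the date of the act.
The untolled deadline — 2 years after February 1, 2012 — is February 1, 2014.
The written tolling agreement from December 12, 2012 to July 13, 2013 tolled the period for 213 days, extending the deadline to September 2, 2014.
The automatic bankruptcy stay from December 30, 2013 to May 27, 2014 tolled the period for 148 days, extending the deadline to January 28, 2015.

January 28, 2015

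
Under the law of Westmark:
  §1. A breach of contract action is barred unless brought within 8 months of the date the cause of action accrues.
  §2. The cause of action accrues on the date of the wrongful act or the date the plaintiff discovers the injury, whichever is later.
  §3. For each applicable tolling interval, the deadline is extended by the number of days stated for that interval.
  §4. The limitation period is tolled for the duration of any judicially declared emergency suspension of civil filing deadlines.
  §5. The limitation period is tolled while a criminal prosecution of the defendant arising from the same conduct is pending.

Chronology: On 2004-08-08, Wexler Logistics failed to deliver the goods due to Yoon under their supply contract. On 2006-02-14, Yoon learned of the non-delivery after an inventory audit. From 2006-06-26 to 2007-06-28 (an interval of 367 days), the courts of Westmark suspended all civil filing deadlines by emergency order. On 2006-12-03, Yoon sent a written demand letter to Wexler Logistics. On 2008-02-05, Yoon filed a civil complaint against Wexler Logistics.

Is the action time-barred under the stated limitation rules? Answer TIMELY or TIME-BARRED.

TIME-BARRED

Because discovery on 2006-02-14 post-dates the 2004-08-08 act, accrual under the later-of rule falls on 2006-02-14.
8 months from 2006-02-14 is 2006-10-14.
The period was tolled for 367 days by the emergency suspension of filing deadlines (2006-06-26 to 2007-06-28), pushing the deadline to 2007-10-16.
Nothing else in the chronology tolls or restarts the period.
Filing on 2008-02-05 missed the 2007-10-16 deadline — the action is time-barred.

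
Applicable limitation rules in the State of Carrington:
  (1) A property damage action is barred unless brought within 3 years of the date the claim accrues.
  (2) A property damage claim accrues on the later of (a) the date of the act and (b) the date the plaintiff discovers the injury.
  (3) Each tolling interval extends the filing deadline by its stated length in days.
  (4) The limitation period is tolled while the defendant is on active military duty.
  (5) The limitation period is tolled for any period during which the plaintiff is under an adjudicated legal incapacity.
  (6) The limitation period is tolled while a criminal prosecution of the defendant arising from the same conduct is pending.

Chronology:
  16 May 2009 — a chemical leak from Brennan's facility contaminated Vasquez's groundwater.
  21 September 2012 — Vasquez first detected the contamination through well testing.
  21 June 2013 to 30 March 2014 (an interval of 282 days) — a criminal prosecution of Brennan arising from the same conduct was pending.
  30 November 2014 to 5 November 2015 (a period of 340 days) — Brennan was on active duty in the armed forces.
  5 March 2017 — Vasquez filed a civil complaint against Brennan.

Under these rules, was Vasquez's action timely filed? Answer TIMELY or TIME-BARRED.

Because discovery on 21 September 2012 post-dates the 16 May 2009 act, accrual under the later-of rule falls on 21 September 2012.
3 years from 21 September 2012 is 21 September 2015.
The period was tolled for 282 days by the pending criminal prosecution (21 June 2013 to 30 March 2014), pushing the deadline to 29 June 2016.
The defendant's active military service from 30 November 2014 to 5 November 2015 tolled the period for 340 days, extending the deadline to 4 June 2017.
The 5 March 2017 filing precedes the 4 June 2017 deadline; the claim is timely.

TIMELY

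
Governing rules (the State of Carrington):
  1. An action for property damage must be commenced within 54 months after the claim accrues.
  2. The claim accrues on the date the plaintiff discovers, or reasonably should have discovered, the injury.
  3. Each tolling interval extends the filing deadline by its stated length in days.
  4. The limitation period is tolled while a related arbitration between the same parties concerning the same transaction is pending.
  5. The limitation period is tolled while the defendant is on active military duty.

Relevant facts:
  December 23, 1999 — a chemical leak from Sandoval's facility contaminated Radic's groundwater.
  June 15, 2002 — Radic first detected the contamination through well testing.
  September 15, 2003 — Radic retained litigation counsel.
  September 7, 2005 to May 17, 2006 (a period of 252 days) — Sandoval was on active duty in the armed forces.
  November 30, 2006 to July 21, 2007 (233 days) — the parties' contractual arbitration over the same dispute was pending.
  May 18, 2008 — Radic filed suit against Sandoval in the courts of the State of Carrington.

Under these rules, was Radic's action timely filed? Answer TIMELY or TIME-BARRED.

TIME-BARRED

Under the discovery rule, the claim accrued on June 15, 2002, when Radic discovered the injury — not on the December 23, 1999 date of the underlying act.
The untolled deadline — 54 months after June 15, 2002 — is December 15, 2006.
Because the defendant's active military service ran from September 7, 2005 to May 17, 2006, the deadline is extended by 252 days to August 24, 2007.
Because the pending related arbitration ran from November 30, 2006 to July 21, 2007, the deadline is extended by 233 days to April 13, 2008.
The other events in the timeline have no effect on the limitation period under the stated rules.
The May 18, 2008 filing falls after the April 13, 2008 deadline; the claim is time-barred.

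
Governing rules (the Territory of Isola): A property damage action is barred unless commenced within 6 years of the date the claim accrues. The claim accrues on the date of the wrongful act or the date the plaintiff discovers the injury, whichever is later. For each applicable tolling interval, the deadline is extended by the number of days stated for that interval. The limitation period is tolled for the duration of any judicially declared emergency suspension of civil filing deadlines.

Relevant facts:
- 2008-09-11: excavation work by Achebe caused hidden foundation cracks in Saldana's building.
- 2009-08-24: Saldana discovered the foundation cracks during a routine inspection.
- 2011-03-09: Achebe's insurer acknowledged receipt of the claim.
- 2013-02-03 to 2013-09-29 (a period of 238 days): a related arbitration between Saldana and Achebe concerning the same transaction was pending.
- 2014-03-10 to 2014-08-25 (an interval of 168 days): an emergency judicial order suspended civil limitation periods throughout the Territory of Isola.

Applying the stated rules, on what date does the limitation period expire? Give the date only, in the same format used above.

2016-02-08

Because discovery on 2009-08-24 post-dates the 2008-09-11 act, accrual under the later-of rule falls on 2009-08-24.
Adding the 6 years base period to 2009-08-24 gives a deadline of 2015-08-24, before any tolling.
Because the emergency suspension of filing deadlines ran from 2014-03-10 to 2014-08-25, the deadline is extended by 168 days to 2016-02-08.
The pending related arbitration from 2013-02-03 to 2013-09-29 does not toll the period, because no stated rule makes a pending arbitration a tolling event.
None of the other events listed affects the running of the period under the stated rules.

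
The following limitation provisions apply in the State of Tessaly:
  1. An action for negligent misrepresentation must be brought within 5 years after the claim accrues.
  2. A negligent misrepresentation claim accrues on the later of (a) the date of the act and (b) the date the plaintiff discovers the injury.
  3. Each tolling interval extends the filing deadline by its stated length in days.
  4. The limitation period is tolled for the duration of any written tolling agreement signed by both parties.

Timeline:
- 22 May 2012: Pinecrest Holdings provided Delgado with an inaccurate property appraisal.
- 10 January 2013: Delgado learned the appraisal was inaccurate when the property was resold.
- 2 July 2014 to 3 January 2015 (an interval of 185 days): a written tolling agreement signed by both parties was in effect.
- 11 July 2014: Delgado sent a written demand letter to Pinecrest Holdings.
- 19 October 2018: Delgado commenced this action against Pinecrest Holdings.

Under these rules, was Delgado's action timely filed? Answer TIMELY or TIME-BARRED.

TIME-BARRED

Because discovery on 10 January 2013 post-dates the 22 May 2012 act, accrual under the later-of rule falls on 10 January 2013.
The untolled deadline — 5 years after 10 January 2013 — is 10 January 2018.
The period was tolled for 185 days by the written tolling agreement (2 July 2014 to 3 January 2015), pushing the deadline to 14 July 2018.
The other events in the timeline have no effect on the limitation period under the stated rules.
Filing on 19 October 2018 missed the 14 July 2018 deadline — the action is time-barred.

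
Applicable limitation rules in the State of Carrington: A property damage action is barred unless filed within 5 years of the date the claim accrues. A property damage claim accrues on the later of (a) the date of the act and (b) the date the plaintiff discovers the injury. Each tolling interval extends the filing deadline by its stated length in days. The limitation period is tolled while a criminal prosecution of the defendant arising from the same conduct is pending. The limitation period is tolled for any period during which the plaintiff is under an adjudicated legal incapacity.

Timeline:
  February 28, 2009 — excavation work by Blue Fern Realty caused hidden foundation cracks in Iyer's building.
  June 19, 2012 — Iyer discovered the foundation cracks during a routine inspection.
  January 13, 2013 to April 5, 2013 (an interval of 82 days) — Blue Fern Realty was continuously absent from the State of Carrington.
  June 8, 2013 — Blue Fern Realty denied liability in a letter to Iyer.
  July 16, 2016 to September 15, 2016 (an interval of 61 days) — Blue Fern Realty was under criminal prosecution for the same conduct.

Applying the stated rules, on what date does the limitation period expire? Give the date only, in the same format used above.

Taking the later of the act (February 28, 2009) and discovery (June 19, 2012), the claim accrued on June 19, 2012.
5 years from June 19, 2012 is June 19, 2017.
The pending criminal prosecution from July 16, 2016 to September 15, 2016 tolled the period for 61 days, extending the deadline to August 19, 2017.
Although the defendant's absence ran from January 13, 2013 to April 5, 2013, the stated rules do not make that a tolling event, so it is disregarded.
None of the other events listed affects the running of the period under the stated rules.

August 19, 2017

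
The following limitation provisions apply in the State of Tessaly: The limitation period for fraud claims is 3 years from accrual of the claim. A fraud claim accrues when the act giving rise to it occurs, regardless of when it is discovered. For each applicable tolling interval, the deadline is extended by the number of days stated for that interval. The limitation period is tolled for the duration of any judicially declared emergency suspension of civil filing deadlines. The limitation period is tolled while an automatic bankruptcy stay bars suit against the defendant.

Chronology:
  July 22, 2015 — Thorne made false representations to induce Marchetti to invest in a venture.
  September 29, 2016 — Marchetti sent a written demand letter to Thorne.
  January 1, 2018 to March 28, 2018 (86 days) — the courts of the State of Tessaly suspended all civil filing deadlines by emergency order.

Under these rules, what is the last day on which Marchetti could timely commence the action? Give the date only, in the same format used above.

The claim accrued on July 22, 2015, when the wrongful act occurred.
3 years from July 22, 2015 is July 22, 2018.
The period was tolled for 86 days by the emergency suspension of filing deadlines (January 1, 2018 to March 28, 2018), pushing the deadline to October 16, 2018.
Nothing else in the chronology tolls or restarts the period.

October 16, 2018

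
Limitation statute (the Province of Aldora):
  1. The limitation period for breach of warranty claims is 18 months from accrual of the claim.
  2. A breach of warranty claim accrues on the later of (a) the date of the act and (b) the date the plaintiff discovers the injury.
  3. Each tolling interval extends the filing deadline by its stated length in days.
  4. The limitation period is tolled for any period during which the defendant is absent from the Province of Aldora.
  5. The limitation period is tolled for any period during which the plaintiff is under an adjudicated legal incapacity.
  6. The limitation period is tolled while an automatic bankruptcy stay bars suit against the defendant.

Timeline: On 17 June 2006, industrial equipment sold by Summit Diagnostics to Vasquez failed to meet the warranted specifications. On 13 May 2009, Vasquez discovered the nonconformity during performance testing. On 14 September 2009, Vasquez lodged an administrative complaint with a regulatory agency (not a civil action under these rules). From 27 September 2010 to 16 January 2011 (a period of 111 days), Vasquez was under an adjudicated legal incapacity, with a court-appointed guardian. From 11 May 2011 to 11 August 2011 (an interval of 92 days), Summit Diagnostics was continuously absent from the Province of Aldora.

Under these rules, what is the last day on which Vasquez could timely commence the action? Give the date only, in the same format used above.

Because discovery on 13 May 2009 post-dates the 17 June 2006 act, accrual under the later-of rule falls on 13 May 2009.
The untolled deadline — 18 months after 13 May 2009 — is 13 November 2010.
The period was tolled for 111 days by the plaintiff's legal incapacity (27 September 2010 to 16 January 2011), pushing the deadline to 4 March 2011.
The defendant's absence from the jurisdiction starting 11 May 2011 came too late — the period had run on 4 March 2011 — and so does not extend the deadline.
The other events in the timeline have no effect on the limitation period under the stated rules.

4 March 2011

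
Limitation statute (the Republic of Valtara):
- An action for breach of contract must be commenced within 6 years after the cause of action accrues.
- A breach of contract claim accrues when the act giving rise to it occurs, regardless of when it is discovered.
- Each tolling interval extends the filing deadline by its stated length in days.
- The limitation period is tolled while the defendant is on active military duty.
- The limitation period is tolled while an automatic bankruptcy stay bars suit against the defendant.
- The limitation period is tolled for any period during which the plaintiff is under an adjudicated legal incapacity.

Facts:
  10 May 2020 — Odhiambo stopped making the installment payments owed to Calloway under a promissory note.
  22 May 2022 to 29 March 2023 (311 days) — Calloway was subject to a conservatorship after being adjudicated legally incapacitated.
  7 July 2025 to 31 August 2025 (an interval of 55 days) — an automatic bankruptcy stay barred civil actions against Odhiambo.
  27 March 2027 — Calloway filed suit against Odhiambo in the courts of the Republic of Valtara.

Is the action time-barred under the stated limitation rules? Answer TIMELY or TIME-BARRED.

The claim accrued on 10 May 2020, when the wrongful act occurred.
6 years from 10 May 2020 is 10 May 2026.
The plaintiff's legal incapacity from 22 May 2022 to 29 March 2023 tolled the period for 311 days, extending the deadline to 17 March 2027.
The period was tolled for 55 days by the automatic bankruptcy stay (7 July 2025 to 31 August 2025), pushing the deadline to 11 May 2027.
Filing on 27 March 2027 beat the 11 May 2027 deadline — the action is timely.

TIMELY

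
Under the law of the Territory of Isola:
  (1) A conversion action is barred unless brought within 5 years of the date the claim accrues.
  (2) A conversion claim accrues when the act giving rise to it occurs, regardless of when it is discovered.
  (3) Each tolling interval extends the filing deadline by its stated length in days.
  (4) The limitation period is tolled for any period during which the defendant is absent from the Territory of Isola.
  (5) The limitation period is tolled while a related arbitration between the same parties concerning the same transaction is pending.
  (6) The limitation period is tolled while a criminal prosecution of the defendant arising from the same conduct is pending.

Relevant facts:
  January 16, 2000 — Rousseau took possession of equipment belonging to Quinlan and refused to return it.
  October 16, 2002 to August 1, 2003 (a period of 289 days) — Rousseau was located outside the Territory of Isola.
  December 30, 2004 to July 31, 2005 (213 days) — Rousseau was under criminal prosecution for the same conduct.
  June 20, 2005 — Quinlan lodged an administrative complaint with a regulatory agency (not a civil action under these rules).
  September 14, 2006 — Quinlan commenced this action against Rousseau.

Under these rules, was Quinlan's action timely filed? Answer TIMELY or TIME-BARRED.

TIME-BARRED

The claim accrued on January 16, 2000, the date of the act.
5 years from January 16, 2000 is January 16, 2005.
The period was tolled for 289 days by the defendant's absence from the jurisdiction (October 16, 2002 to August 1, 2003), pushing the deadline to November 1, 2005.
Because the pending criminal prosecution ran from December 30, 2004 to July 31, 2005, the deadline is extended by 213 days to June 2, 2006.
The other events in the timeline have no effect on the limitation period under the stated rules.
The September 14, 2006 filing falls after the June 2, 2006 deadline; the claim is time-barred.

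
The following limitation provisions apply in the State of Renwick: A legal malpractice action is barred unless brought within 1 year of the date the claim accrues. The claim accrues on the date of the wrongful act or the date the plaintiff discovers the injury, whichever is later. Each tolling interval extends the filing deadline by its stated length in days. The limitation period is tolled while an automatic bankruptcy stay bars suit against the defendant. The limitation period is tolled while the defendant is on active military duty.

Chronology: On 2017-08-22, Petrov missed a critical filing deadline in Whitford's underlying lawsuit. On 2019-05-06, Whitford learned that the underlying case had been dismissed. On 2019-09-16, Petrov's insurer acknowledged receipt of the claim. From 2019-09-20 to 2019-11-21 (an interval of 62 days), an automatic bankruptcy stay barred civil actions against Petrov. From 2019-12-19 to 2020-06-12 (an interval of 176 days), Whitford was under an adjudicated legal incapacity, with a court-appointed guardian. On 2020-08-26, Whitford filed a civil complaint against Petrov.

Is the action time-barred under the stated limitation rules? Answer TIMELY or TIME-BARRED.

TIME-BARRED

The claim accrued on 2019-05-06 — the later of the 2017-08-22 act and the 2019-05-06 discovery.
Adding the 1 year base period to 2019-05-06 gives a deadline of 2020-05-06, before any tolling.
The period was tolled for 62 days by the automatic bankruptcy stay (2019-09-20 to 2019-11-21), pushing the deadline to 2020-07-07.
Although the plaintiff's incapacity ran from 2019-12-19 to 2020-06-12, the stated rules do not make that a tolling event, so it is disregarded.
None of the other events listed affects the running of the period under the stated rules.
Whitford filed on 2020-08-26, after the 2020-07-07 deadline, so the action is time-barred.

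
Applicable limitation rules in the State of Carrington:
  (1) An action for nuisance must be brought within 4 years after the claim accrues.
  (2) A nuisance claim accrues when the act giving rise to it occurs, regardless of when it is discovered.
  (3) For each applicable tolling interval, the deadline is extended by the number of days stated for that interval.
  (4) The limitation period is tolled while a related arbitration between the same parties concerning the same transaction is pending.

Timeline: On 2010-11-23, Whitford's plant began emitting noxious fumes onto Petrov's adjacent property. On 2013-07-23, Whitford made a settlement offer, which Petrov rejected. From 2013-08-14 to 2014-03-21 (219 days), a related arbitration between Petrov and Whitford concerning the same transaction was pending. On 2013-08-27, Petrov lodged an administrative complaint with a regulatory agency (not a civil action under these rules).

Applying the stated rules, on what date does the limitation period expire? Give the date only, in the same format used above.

2015-06-30

The limitation period began to run on 2010-11-23.
4 years from 2010-11-23 is 2014-11-23.
The pending related arbitration from 2013-08-14 to 2014-03-21 tolled the period for 219 days, extending the deadline to 2015-06-30.
None of the other events listed affects the running of the period under the stated rules.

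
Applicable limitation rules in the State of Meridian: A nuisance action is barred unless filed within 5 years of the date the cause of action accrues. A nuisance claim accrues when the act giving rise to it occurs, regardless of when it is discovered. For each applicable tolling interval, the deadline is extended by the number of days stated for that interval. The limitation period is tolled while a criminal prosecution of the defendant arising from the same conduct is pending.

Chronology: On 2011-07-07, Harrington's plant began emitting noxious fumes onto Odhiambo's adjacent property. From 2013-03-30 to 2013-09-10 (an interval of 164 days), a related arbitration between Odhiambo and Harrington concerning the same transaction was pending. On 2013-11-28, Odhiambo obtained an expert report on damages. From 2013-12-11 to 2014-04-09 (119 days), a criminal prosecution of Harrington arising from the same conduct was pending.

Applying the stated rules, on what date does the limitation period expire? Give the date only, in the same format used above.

2016-11-03

The claim accrued on 2011-07-07, when the wrongful act occurred.
The untolled deadline — 5 years after 2011-07-07 — is 2016-07-07.
The period was tolled for 119 days by the pending criminal prosecution (2013-12-11 to 2014-04-09), pushing the deadline to 2016-11-03.
No stated provision tolls the period for a pending arbitration, so the interval from 2013-03-30 to 2013-09-10 has no effect on the deadline.
Nothing else in the chronology tolls or restarts the period.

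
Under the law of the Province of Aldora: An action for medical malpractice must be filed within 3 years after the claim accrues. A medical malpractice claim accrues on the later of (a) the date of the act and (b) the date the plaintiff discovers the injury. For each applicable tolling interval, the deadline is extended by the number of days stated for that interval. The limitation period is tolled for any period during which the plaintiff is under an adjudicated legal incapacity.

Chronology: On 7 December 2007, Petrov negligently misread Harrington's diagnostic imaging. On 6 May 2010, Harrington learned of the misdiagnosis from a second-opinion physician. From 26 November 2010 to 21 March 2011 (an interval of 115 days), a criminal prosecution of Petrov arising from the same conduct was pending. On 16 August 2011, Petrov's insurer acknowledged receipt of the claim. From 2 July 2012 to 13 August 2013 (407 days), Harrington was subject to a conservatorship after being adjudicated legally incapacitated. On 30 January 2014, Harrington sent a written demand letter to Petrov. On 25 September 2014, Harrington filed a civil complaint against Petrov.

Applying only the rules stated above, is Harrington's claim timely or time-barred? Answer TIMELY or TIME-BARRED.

TIME-BARRED

Because discovery on 6 May 2010 post-dates the 7 December 2007 act, accrual under the later-of rule falls on 6 May 2010.
The untolled deadline — 3 years after 6 May 2010 — is 6 May 2013.
The period was tolled for 407 days by the plaintiff's legal incapacity (2 July 2012 to 13 August 2013), pushing the deadline to 17 June 2014.
Although a criminal prosecution ran from 26 November 2010 to 21 March 2011, the stated rules do not make that a tolling event, so it is disregarded.
The other events in the timeline have no effect on the limitation period under the stated rules.
The 25 September 2014 filing falls after the 17 June 2014 deadline; the claim is time-barred.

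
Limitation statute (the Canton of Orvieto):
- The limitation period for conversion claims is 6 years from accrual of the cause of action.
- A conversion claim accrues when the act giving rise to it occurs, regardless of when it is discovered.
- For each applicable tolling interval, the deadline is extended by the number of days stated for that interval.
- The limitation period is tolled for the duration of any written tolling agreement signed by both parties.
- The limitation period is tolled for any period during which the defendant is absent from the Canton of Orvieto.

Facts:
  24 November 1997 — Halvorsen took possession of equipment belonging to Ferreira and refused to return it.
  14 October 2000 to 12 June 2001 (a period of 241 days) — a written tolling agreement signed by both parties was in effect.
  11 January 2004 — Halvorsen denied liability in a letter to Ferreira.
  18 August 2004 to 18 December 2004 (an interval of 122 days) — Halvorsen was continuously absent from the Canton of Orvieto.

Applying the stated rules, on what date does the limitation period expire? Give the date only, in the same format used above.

22 July 2004

The limitation period began to run on 24 November 1997.
The untolled deadline — 6 years after 24 November 1997 — is 24 November 2003.
Because the written tolling agreement ran from 14 October 2000 to 12 June 2001, the deadline is extended by 241 days to 22 July 2004.
The defendant's absence from the jurisdiction from 18 August 2004 to 18 December 2004 began after the period had already run on 22 July 2004, so it has no tolling effect.
None of the other events listed affects the running of the period under the stated rules.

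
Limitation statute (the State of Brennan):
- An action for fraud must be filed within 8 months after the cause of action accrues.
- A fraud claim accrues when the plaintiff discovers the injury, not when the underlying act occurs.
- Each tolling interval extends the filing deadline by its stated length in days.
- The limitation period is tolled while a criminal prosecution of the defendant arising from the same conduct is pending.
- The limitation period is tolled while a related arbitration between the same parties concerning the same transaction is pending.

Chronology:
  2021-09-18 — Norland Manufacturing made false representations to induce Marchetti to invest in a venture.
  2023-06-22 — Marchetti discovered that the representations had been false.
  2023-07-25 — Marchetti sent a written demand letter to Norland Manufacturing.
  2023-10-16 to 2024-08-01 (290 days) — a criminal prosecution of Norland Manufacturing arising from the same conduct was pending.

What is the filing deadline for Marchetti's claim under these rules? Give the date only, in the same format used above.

2024-12-08

The claim did not accrue until Marchetti discovered the injury on 2023-06-22; the 2021-09-18 act date does not start the clock under the stated rule.
Adding the 8 months base period to 2023-06-22 gives a deadline of 2024-02-22, before any tolling.
Because the pending criminal prosecution ran from 2023-10-16 to 2024-08-01, the deadline is extended by 290 days to 2024-12-08.
The other events in the timeline have no effect on the limitation period under the stated rules.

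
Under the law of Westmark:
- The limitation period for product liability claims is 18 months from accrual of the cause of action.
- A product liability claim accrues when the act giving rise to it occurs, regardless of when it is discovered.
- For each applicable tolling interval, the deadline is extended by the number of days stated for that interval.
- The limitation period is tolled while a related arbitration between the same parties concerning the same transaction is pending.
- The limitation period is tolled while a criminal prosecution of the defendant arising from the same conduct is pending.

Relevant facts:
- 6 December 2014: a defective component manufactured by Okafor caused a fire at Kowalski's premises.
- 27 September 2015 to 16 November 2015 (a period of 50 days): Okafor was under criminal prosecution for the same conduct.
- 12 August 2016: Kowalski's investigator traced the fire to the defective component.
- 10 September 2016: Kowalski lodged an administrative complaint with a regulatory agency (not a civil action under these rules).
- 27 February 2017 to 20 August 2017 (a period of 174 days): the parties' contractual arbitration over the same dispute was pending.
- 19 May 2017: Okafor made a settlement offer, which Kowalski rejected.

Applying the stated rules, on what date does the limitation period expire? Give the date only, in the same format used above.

Because the rule ties accrual to occurrence, the claim accrued on 6 December 2014, not on the 12 August 2016 discovery date.
The untolled deadline — 18 months after 6 December 2014 — is 6 June 2016.
Because the pending criminal prosecution ran from 27 September 2015 to 16 November 2015, the deadline is extended by 50 days to 26 July 2016.
By the time the pending related arbitration began on 27 February 2017, the limitation period had already expired on 26 July 2016; that interval cannot revive it.
None of the other events listed affects the running of the period under the stated rules.

26 July 2016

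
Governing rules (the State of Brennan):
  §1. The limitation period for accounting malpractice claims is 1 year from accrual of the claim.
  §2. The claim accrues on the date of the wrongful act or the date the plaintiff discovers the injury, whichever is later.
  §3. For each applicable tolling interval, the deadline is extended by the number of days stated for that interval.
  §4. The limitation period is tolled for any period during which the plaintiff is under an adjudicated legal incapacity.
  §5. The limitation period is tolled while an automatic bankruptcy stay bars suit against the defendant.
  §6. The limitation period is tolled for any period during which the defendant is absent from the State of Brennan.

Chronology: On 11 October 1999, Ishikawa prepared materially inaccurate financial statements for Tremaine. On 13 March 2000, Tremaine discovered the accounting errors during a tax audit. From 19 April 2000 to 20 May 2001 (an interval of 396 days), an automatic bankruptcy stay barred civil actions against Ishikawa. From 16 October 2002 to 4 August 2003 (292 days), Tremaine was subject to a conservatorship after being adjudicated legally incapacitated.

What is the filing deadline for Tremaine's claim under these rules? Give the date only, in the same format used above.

13 April 2002

Because discovery on 13 March 2000 post-dates the 11 October 1999 act, accrual under the later-of rule falls on 13 March 2000.
Adding the 1 year base period to 13 March 2000 gives a deadline of 13 March 2001, before any tolling.
The period was tolled for 396 days by the automatic bankruptcy stay (19 April 2000 to 20 May 2001), pushing the deadline to 13 April 2002.
The plaintiff's legal incapacity from 16 October 2002 to 4 August 2003 began after the period had already run on 13 April 2002, so it has no tolling effect.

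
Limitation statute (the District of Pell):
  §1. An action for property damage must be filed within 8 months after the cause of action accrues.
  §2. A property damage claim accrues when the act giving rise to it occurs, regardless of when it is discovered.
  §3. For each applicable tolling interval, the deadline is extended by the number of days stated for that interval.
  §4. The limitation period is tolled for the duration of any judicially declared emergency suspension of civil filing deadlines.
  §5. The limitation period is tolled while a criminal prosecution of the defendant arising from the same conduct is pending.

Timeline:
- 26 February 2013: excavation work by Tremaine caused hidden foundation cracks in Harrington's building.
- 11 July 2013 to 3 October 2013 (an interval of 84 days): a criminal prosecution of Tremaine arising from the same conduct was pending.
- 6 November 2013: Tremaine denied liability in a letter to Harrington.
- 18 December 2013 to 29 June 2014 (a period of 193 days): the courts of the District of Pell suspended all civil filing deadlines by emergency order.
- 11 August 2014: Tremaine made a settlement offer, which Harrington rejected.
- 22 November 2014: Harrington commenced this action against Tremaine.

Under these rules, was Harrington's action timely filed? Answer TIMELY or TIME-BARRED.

TIME-BARRED

The claim accrued on 26 February 2013, when the wrongful act occurred.
The untolled deadline — 8 months after 26 February 2013 — is 26 October 2013.
The period was tolled for 84 days by the pending criminal prosecution (11 July 2013 to 3 October 2013), pushing the deadline to 18 January 2014.
The period was tolled for 193 days by the emergency suspension of filing deadlines (18 December 2013 to 29 June 2014), pushing the deadline to 30 July 2014.
The other events in the timeline have no effect on the limitation period under the stated rules.
Harrington filed on 22 November 2014, after the 30 July 2014 deadline, so the action is time-barred.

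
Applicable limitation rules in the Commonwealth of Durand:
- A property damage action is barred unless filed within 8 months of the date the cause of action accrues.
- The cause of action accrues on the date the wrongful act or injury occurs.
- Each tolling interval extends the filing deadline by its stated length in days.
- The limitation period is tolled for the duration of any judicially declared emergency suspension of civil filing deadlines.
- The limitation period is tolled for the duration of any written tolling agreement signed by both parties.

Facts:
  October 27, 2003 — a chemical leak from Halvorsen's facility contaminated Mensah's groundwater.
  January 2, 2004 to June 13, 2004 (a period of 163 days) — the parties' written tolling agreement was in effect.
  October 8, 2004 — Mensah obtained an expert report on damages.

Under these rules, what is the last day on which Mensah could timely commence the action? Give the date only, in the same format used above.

December 7, 2004

The limitation period began to run on October 27, 2003.
Adding the 8 months base period to October 27, 2003 gives a deadline of June 27, 2004, before any tolling.
The period was tolled for 163 days by the written tolling agreement (January 2, 2004 to June 13, 2004), pushing the deadline to December 7, 2004.
None of the other events listed affects the running of the period under the stated rules.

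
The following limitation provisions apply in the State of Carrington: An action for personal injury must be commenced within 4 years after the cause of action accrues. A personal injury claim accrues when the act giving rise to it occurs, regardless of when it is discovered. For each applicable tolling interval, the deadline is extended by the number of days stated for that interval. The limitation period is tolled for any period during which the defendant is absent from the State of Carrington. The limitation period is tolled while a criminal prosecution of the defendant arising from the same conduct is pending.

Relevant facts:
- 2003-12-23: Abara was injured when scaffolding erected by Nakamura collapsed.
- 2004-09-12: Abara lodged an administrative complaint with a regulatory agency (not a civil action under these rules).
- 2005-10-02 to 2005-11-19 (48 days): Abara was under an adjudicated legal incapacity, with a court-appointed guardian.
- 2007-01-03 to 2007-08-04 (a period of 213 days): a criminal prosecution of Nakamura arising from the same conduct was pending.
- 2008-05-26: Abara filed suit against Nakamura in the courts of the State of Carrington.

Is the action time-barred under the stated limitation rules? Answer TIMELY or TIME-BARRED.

The cause of action accrued on 2003-12-23, the date of the act.
The untolled deadline — 4 years after 2003-12-23 — is 2007-12-23.
The period was tolled for 213 days by the pending criminal prosecution (2007-01-03 to 2007-08-04), pushing the deadline to 2008-07-23.
No stated provision tolls the period for the plaintiff's incapacity, so the interval from 2005-10-02 to 2005-11-19 has no effect on the deadline.
Nothing else in the chronology tolls or restarts the period.
Filing on 2008-05-26 beat the 2008-07-23 deadline — the action is timely.

TIMELY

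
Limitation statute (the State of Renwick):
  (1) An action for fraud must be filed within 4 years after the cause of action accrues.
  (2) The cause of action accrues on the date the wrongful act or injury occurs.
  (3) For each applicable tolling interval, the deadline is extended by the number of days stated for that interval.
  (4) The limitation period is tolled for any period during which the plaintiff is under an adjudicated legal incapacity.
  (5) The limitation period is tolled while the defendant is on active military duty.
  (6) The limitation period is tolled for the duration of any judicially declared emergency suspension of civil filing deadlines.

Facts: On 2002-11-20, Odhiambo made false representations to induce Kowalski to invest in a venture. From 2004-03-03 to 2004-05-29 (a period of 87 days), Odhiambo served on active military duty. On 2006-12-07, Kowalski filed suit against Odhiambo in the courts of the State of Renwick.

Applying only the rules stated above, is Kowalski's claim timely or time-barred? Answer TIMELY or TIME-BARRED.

The cause of action accrued on 2002-11-20, the date of the act.
Adding the 4 years base period to 2002-11-20 gives a deadline of 2006-11-20, before any tolling.
The defendant's active military service from 2004-03-03 to 2004-05-29 tolled the period for 87 days, extending the deadline to 2007-02-15.
Filing on 2006-12-07 beat the 2007-02-15 deadline — the action is timely.

TIMELY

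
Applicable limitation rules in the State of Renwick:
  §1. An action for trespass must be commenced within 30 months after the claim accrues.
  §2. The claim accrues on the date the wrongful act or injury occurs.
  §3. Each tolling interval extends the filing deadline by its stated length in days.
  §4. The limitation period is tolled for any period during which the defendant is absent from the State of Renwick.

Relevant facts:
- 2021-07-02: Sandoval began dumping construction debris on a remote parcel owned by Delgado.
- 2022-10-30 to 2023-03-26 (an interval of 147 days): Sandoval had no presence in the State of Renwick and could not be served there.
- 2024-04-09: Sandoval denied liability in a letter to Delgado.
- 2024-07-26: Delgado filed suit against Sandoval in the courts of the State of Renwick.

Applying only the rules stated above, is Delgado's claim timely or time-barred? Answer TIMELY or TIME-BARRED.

TIME-BARRED

The claim accrued on 2021-07-02, when the wrongful act occurred.
The untolled deadline — 30 months after 2021-07-02 — is 2024-01-02.
Because the defendant's absence from the jurisdiction ran from 2022-10-30 to 2023-03-26, the deadline is extended by 147 days to 2024-05-28.
Nothing else in the chronology tolls or restarts the period.
Filing on 2024-07-26 missed the 2024-05-28 deadline — the action is time-barred.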